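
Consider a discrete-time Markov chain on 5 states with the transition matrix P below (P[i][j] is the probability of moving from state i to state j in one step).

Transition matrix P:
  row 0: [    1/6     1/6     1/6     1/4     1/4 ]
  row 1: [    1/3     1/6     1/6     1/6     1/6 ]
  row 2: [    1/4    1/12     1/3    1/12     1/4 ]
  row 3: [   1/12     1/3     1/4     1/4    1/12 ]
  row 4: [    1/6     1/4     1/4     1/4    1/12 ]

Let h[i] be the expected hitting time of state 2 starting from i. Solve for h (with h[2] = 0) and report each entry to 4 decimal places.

h = [5.0057, 5.0642, 0.0000, 4.6572, 4.6523]

First-step conditioning: h[2] = 0; for i ≠ 2, h[i] = 1 + Σ_k P[i][k]·h[k].
  h[0] = 1 + 1/6·h[0] + 1/6·h[1] + 1/4·h[3] + 1/4·h[4]
  h[1] = 1 + 1/3·h[0] + 1/6·h[1] + 1/6·h[3] + 1/6·h[4]
  h[3] = 1 + 1/12·h[0] + 1/3·h[1] + 1/4·h[3] + 1/12·h[4]
  h[4] = 1 + 1/6·h[0] + 1/4·h[1] + 1/4·h[3] + 1/12·h[4]
Solving the 4×4 linear system over states ≠ 2 gives exactly h = [6162/1231, 6234/1231, 0, 5733/1231, 5727/1231] (h[2] = 0 is the target).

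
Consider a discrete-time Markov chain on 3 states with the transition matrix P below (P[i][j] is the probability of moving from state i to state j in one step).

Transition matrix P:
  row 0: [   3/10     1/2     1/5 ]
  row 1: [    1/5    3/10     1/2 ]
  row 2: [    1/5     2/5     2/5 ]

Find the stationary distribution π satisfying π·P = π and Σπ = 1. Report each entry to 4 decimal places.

π = [0.2222, 0.3838, 0.3939]

Balance equations π_j = Σ_i π_i·P[i][j]:
  π_0 = 3/10·π_0 + 1/5·π_1 + 1/5·π_2
  π_1 = 1/2·π_0 + 3/10·π_1 + 2/5·π_2
  normalize: π_0 + π_1 + π_2 = 1
Solving the linear system gives exactly π = [2/9, 38/99, 13/33].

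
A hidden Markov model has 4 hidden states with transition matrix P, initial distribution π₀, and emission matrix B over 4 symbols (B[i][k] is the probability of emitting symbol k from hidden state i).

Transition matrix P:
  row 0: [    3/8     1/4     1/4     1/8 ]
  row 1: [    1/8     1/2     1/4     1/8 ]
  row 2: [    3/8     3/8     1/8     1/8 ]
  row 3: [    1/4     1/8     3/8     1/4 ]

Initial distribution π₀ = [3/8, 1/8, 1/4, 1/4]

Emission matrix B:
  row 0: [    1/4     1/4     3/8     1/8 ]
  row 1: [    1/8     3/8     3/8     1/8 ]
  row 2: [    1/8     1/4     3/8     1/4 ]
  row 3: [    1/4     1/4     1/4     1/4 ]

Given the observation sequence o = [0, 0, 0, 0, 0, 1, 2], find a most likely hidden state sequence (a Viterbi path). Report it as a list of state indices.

path = [0, 0, 0, 0, 0, 1, 1]

t=0: δ = [9.375e-02, 1.562e-02, 3.125e-02, 6.250e-02]  (obs o_0=0)
t=1: δ = [8.789e-03, 2.930e-03, 2.930e-03, 3.906e-03]  ψ = [0, 0, 0, 3]  (obs o_1=0)
t=2: δ = [8.240e-04, 2.747e-04, 2.747e-04, 2.747e-04]  ψ = [0, 0, 0, 0]  (obs o_2=0)
t=3: δ = [7.725e-05, 2.575e-05, 2.575e-05, 2.575e-05]  ψ = [0, 0, 0, 0]  (obs o_3=0)
t=4: δ = [7.242e-06, 2.414e-06, 2.414e-06, 2.414e-06]  ψ = [0, 0, 0, 0]  (obs o_4=0)
t=5: δ = [6.789e-07, 6.789e-07, 4.526e-07, 2.263e-07]  ψ = [0, 0, 0, 0]  (obs o_5=1)
t=6: δ = [9.548e-08, 1.273e-07, 6.365e-08, 2.122e-08]  ψ = [0, 1, 0, 0]  (obs o_6=2)
backtrack: best end state = 1; path = [0, 0, 0, 0, 0, 1, 1]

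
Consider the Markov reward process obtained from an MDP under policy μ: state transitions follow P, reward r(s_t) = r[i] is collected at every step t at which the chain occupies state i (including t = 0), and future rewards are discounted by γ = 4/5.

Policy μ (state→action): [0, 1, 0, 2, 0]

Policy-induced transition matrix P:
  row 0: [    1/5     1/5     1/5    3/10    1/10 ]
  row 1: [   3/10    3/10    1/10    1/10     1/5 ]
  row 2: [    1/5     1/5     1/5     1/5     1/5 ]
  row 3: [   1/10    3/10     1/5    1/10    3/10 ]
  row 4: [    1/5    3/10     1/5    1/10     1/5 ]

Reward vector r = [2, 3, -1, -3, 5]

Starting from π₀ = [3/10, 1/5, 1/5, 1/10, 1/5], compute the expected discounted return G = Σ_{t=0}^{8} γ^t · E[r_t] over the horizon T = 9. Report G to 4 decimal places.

G = 6.6449

t=0: π = [0.3000, 0.2000, 0.2000, 0.1000, 0.2000], E[r] = 1.7000, γ^t·E[r] = 1.700000, running G = 1.700000
t=1: π = [0.2100, 0.2500, 0.1800, 0.1800, 0.1800], E[r] = 1.3500, γ^t·E[r] = 1.080000, running G = 2.780000
t=2: π = [0.2070, 0.2610, 0.1750, 0.1600, 0.1970], E[r] = 1.5270, γ^t·E[r] = 0.977280, running G = 3.757280
t=3: π = [0.2101, 0.2618, 0.1739, 0.1589, 0.1953], E[r] = 1.5315, γ^t·E[r] = 0.784128, running G = 4.541408
t=4: π = [0.2103, 0.2616, 0.1738, 0.1594, 0.1949], E[r] = 1.5277, γ^t·E[r] = 0.625758, running G = 5.167166
t=5: π = [0.2102, 0.2616, 0.1738, 0.1594, 0.1949], E[r] = 1.5276, γ^t·E[r] = 0.500566, running G = 5.667732
t=6: π = [0.2102, 0.2616, 0.1738, 0.1594, 0.1949], E[r] = 1.5277, γ^t·E[r] = 0.400477, running G = 6.068209
t=7: π = [0.2102, 0.2616, 0.1738, 0.1594, 0.1949], E[r] = 1.5277, γ^t·E[r] = 0.320382, running G = 6.388591
t=8: π = [0.2102, 0.2616, 0.1738, 0.1594, 0.1949], E[r] = 1.5277, γ^t·E[r] = 0.256305, running G = 6.644896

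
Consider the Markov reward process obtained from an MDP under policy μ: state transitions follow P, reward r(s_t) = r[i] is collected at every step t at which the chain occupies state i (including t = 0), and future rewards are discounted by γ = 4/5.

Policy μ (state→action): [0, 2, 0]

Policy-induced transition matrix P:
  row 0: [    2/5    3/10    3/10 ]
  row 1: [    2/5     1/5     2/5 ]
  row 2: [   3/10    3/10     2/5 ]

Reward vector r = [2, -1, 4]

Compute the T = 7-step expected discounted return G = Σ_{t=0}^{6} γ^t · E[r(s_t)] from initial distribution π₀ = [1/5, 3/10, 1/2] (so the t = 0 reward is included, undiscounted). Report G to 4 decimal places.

G = 7.7687

t=0: π = [0.2000, 0.3000, 0.5000], E[r] = 2.1000, γ^t·E[r] = 2.100000, running G = 2.100000
t=1: π = [0.3500, 0.2700, 0.3800], E[r] = 1.9500, γ^t·E[r] = 1.560000, running G = 3.660000
t=2: π = [0.3620, 0.2730, 0.3650], E[r] = 1.9110, γ^t·E[r] = 1.223040, running G = 4.883040
t=3: π = [0.3635, 0.2727, 0.3638], E[r] = 1.9095, γ^t·E[r] = 0.977664, running G = 5.860704
t=4: π = [0.3636, 0.2727, 0.3637], E[r] = 1.9091, γ^t·E[r] = 0.781971, running G = 6.642675
t=5: π = [0.3636, 0.2727, 0.3636], E[r] = 1.9091, γ^t·E[r] = 0.625572, running G = 7.268248
t=6: π = [0.3636, 0.2727, 0.3636], E[r] = 1.9091, γ^t·E[r] = 0.500457, running G = 7.768704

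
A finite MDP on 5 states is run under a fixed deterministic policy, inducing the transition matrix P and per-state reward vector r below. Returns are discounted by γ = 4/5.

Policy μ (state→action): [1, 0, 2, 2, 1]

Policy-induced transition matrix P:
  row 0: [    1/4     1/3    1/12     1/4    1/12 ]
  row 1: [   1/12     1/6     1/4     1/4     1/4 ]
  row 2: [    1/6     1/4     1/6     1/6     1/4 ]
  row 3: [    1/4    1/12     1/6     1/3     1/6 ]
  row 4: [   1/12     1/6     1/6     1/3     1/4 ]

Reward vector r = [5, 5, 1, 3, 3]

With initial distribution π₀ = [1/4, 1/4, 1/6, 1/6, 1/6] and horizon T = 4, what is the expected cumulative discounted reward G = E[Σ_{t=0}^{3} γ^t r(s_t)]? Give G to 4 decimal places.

t=0: π = [0.2500, 0.2500, 0.1667, 0.1667, 0.1667], E[r] = 3.6667, γ^t·E[r] = 3.666667, running G = 3.666667
t=1: π = [0.1667, 0.2083, 0.1667, 0.2639, 0.1944], E[r] = 3.4167, γ^t·E[r] = 2.733333, running G = 6.400000
t=2: π = [0.1690, 0.1863, 0.1701, 0.2743, 0.2002], E[r] = 3.3704, γ^t·E[r] = 2.157037, running G = 8.557037
t=3: π = [0.1714, 0.1861, 0.1681, 0.2754, 0.1990], E[r] = 3.3789, γ^t·E[r] = 1.729975, running G = 10.287012

G = 10.2870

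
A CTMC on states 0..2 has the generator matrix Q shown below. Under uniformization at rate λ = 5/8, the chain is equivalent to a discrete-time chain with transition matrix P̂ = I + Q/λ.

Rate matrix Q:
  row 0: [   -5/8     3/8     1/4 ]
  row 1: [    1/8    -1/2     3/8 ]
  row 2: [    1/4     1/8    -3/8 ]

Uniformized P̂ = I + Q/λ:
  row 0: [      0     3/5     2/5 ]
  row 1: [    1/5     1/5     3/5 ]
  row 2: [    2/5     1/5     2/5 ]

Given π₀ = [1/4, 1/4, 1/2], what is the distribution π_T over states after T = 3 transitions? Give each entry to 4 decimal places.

t=0: π = [0.2500, 0.2500, 0.5000]
t=1: π = [0.2500, 0.3000, 0.4500]
t=2: π = [0.2400, 0.3000, 0.4600]
t=3: π = [0.2440, 0.2960, 0.4600]

π = [0.2440, 0.2960, 0.4600]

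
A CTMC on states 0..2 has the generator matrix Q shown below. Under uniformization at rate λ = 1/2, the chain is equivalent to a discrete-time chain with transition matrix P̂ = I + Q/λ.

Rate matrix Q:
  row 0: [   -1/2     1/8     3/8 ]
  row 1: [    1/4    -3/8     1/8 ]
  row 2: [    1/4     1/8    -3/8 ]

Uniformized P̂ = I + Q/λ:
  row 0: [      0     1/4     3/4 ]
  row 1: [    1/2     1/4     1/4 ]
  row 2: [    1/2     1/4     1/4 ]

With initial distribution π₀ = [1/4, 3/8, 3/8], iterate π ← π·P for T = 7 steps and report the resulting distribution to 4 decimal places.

π = [0.3340, 0.2500, 0.4160]

t=0: π = [0.2500, 0.3750, 0.3750]
t=1: π = [0.3750, 0.2500, 0.3750]
t=2: π = [0.3125, 0.2500, 0.4375]
t=3: π = [0.3438, 0.2500, 0.4063]
t=4: π = [0.3281, 0.2500, 0.4219]
t=5: π = [0.3359, 0.2500, 0.4141]
t=6: π = [0.3320, 0.2500, 0.4180]
t=7: π = [0.3340, 0.2500, 0.4160]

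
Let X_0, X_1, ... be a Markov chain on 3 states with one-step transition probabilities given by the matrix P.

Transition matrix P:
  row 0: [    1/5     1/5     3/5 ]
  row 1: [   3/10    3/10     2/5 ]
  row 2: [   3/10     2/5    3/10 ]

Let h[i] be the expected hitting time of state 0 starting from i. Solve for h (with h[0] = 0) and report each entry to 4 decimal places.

First-step conditioning: h[0] = 0; for i ≠ 0, h[i] = 1 + Σ_k P[i][k]·h[k].
  h[1] = 1 + 3/10·h[1] + 2/5·h[2]
  h[2] = 1 + 2/5·h[1] + 3/10·h[2]
Solving the 2×2 linear system over states ≠ 0 gives exactly h = [0, 10/3, 10/3] (h[0] = 0 is the target).

h = [0.0000, 3.3333, 3.3333]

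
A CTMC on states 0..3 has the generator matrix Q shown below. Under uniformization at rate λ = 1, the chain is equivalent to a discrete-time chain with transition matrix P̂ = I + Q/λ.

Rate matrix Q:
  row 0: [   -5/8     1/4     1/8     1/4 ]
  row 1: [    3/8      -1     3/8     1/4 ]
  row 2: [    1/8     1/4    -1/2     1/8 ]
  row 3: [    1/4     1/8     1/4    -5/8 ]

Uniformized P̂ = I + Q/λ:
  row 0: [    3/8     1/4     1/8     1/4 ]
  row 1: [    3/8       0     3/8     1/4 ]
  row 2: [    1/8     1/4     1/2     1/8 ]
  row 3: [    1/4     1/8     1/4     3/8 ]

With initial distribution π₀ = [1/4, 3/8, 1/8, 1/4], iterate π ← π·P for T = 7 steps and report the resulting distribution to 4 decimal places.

π = [0.2654, 0.1760, 0.3184, 0.2403]

t=0: π = [0.2500, 0.3750, 0.1250, 0.2500]
t=1: π = [0.3125, 0.1250, 0.2969, 0.2656]
t=2: π = [0.2676, 0.1855, 0.3008, 0.2461]
t=3: π = [0.2690, 0.1729, 0.3149, 0.2432]
t=4: π = [0.2659, 0.1764, 0.3167, 0.2410]
t=5: π = [0.2657, 0.1758, 0.3180, 0.2405]
t=6: π = [0.2654, 0.1760, 0.3183, 0.2403]
t=7: π = [0.2654, 0.1760, 0.3184, 0.2403]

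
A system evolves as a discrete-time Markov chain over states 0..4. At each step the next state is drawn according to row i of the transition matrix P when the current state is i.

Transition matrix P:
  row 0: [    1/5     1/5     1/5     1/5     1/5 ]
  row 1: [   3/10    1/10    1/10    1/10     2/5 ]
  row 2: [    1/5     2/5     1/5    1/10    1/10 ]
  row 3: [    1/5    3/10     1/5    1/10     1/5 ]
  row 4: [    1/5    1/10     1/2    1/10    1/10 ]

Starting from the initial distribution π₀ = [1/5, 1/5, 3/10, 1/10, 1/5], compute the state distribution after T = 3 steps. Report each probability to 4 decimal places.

t=0: π = [0.2000, 0.2000, 0.3000, 0.1000, 0.2000]
t=1: π = [0.2200, 0.2300, 0.2400, 0.1200, 0.1900]
t=2: π = [0.2230, 0.2180, 0.2340, 0.1220, 0.2030]
t=3: π = [0.2218, 0.2169, 0.2391, 0.1223, 0.1999]

π = [0.2218, 0.2169, 0.2391, 0.1223, 0.1999]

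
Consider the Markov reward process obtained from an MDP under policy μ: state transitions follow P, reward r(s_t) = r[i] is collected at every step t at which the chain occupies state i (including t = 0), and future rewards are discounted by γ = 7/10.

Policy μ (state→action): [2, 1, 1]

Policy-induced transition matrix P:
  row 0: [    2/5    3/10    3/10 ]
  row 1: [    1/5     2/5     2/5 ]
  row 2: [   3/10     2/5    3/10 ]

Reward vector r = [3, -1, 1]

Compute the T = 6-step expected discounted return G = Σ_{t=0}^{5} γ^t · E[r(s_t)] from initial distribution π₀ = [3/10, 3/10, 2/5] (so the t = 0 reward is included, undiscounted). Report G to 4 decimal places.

G = 2.6497

t=0: π = [0.3000, 0.3000, 0.4000], E[r] = 1.0000, γ^t·E[r] = 1.000000, running G = 1.000000
t=1: π = [0.3000, 0.3700, 0.3300], E[r] = 0.8600, γ^t·E[r] = 0.602000, running G = 1.602000
t=2: π = [0.2930, 0.3700, 0.3370], E[r] = 0.8460, γ^t·E[r] = 0.414540, running G = 2.016540
t=3: π = [0.2923, 0.3707, 0.3370], E[r] = 0.8432, γ^t·E[r] = 0.289218, running G = 2.305758
t=4: π = [0.2922, 0.3708, 0.3371], E[r] = 0.8428, γ^t·E[r] = 0.202351, running G = 2.508109
t=5: π = [0.2921, 0.3708, 0.3371], E[r] = 0.8427, γ^t·E[r] = 0.141634, running G = 2.649743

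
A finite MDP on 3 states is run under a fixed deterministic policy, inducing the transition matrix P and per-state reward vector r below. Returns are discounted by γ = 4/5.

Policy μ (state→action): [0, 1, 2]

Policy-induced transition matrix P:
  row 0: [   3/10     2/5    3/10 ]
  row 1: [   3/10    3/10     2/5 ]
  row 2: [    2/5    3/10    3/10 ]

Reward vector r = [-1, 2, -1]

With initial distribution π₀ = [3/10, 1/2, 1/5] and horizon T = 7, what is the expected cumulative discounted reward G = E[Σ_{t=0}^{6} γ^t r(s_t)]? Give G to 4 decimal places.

t=0: π = [0.3000, 0.5000, 0.2000], E[r] = 0.5000, γ^t·E[r] = 0.500000, running G = 0.500000
t=1: π = [0.3200, 0.3300, 0.3500], E[r] = -0.0100, γ^t·E[r] = -0.008000, running G = 0.492000
t=2: π = [0.3350, 0.3320, 0.3330], E[r] = -0.0040, γ^t·E[r] = -0.002560, running G = 0.489440
t=3: π = [0.3333, 0.3335, 0.3332], E[r] = 0.0005, γ^t·E[r] = 0.000256, running G = 0.489696
t=4: π = [0.3333, 0.3333, 0.3334], E[r] = 0.0000, γ^t·E[r] = -0.000004, running G = 0.489692
t=5: π = [0.3333, 0.3333, 0.3333], E[r] = 0.0000, γ^t·E[r] = -0.000001, running G = 0.489691
t=6: π = [0.3333, 0.3333, 0.3333], E[r] = 0.0000, γ^t·E[r] = 0.000000, running G = 0.489691

G = 0.4897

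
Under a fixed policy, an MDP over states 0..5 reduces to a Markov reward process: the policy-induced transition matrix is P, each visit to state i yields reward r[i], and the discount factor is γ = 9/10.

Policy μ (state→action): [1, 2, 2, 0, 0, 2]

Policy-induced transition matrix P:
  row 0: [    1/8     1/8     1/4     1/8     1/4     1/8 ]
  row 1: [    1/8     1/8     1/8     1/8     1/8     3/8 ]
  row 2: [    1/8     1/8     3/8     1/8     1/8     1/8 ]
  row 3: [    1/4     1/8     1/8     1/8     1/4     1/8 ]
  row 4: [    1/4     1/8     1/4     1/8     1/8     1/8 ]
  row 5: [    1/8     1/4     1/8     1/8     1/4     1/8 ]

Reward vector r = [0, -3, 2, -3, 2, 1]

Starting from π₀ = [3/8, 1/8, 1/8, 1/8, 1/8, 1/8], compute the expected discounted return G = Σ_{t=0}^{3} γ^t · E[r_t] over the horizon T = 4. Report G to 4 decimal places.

G = 0.3061

t=0: π = [0.3750, 0.1250, 0.1250, 0.1250, 0.1250, 0.1250], E[r] = -0.1250, γ^t·E[r] = -0.125000, running G = -0.125000
t=1: π = [0.1563, 0.1406, 0.2188, 0.1250, 0.2031, 0.1563], E[r] = 0.2031, γ^t·E[r] = 0.182813, running G = 0.057813
t=2: π = [0.1660, 0.1445, 0.2246, 0.1250, 0.1797, 0.1602], E[r] = 0.1602, γ^t·E[r] = 0.129727, running G = 0.187539
t=3: π = [0.1631, 0.1450, 0.2244, 0.1250, 0.1814, 0.1611], E[r] = 0.1626, γ^t·E[r] = 0.118534, running G = 0.306073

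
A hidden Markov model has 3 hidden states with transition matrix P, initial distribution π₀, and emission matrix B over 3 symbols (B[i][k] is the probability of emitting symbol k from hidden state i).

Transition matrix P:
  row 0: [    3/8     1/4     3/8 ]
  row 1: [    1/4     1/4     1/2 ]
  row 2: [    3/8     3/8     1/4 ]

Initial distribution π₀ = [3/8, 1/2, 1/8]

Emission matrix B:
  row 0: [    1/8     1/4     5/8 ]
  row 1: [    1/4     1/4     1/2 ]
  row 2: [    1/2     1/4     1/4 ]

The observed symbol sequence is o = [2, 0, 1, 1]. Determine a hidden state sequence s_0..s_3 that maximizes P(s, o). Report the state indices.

t=0: δ = [2.344e-01, 2.500e-01, 3.125e-02]  (obs o_0=2)
t=1: δ = [1.099e-02, 1.562e-02, 6.250e-02]  ψ = [0, 1, 1]  (obs o_1=0)
t=2: δ = [5.859e-03, 5.859e-03, 3.906e-03]  ψ = [2, 2, 2]  (obs o_2=1)
t=3: δ = [5.493e-04, 3.662e-04, 7.324e-04]  ψ = [0, 0, 1]  (obs o_3=1)
backtrack: best end state = 2; path = [1, 2, 1, 2]

path = [1, 2, 1, 2]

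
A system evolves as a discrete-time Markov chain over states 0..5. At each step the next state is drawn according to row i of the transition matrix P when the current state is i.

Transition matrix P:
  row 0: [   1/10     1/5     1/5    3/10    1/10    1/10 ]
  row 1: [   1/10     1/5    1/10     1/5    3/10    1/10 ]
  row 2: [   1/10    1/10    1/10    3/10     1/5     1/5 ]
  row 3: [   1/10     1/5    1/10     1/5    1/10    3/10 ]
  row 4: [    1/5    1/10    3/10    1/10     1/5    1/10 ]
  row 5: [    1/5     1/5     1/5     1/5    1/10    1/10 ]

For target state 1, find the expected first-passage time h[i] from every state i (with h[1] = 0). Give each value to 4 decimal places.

h = [5.8915, 0.0000, 6.4943, 5.8377, 6.6250, 5.8969]

First-step conditioning: h[1] = 0; for i ≠ 1, h[i] = 1 + Σ_k P[i][k]·h[k].
  h[0] = 1 + 1/10·h[0] + 1/5·h[2] + 3/10·h[3] + 1/10·h[4] + 1/10·h[5]
  h[2] = 1 + 1/10·h[0] + 1/10·h[2] + 3/10·h[3] + 1/5·h[4] + 1/5·h[5]
  h[3] = 1 + 1/10·h[0] + 1/10·h[2] + 1/5·h[3] + 1/10·h[4] + 3/10·h[5]
  h[4] = 1 + 1/5·h[0] + 3/10·h[2] + 1/10·h[3] + 1/5·h[4] + 1/10·h[5]
  h[5] = 1 + 1/5·h[0] + 1/5·h[2] + 1/5·h[3] + 1/10·h[4] + 1/10·h[5]
Solving the 5×5 linear system over states ≠ 1 gives exactly h = [109470/18581, 0, 120670/18581, 108470/18581, 123100/18581, 109570/18581] (h[1] = 0 is the target).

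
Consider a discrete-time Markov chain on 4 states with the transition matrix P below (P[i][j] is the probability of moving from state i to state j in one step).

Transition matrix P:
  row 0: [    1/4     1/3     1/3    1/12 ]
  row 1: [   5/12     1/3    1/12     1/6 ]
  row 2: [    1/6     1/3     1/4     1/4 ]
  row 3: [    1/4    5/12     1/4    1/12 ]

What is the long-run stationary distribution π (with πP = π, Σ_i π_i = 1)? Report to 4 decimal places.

π = [0.2896, 0.3457, 0.2165, 0.1482]

Balance equations π_j = Σ_i π_i·P[i][j]:
  π_0 = 1/4·π_0 + 5/12·π_1 + 1/6·π_2 + 1/4·π_3
  π_1 = 1/3·π_0 + 1/3·π_1 + 1/3·π_2 + 5/12·π_3
  π_2 = 1/3·π_0 + 1/12·π_1 + 1/4·π_2 + 1/4·π_3
  normalize: π_0 + π_1 + π_2 + π_3 = 1
Solving the linear system gives exactly π = [547/1889, 653/1889, 409/1889, 280/1889].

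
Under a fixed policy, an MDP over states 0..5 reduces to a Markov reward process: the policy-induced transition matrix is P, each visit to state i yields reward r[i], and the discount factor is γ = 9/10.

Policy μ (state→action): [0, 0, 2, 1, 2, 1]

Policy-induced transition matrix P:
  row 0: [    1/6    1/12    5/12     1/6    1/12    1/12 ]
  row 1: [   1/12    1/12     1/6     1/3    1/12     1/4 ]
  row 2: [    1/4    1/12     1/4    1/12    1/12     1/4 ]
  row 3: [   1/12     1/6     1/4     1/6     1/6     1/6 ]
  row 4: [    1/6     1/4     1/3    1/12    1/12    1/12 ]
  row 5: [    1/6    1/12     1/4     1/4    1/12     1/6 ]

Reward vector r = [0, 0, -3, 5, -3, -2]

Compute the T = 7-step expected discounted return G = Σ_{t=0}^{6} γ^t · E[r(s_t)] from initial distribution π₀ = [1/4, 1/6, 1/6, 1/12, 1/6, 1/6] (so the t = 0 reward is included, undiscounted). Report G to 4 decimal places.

G = -3.5173

t=0: π = [0.2500, 0.1667, 0.1667, 0.0833, 0.1667, 0.1667], E[r] = -0.9167, γ^t·E[r] = -0.916667, running G = -0.916667
t=1: π = [0.1597, 0.1181, 0.2917, 0.1806, 0.0903, 0.1597], E[r] = -0.5625, γ^t·E[r] = -0.506250, running G = -1.422917
t=2: π = [0.1661, 0.1134, 0.2743, 0.1678, 0.0984, 0.1800], E[r] = -0.6389, γ^t·E[r] = -0.517500, running G = -1.940417
t=3: π = [0.1661, 0.1137, 0.2764, 0.1695, 0.0973, 0.1769], E[r] = -0.6276, γ^t·E[r] = -0.457488, running G = -2.397905
t=4: π = [0.1661, 0.1137, 0.2763, 0.1692, 0.0975, 0.1772], E[r] = -0.6297, γ^t·E[r] = -0.413137, running G = -2.811042
t=5: π = [0.1661, 0.1137, 0.2763, 0.1692, 0.0974, 0.1772], E[r] = -0.6295, γ^t·E[r] = -0.371733, running G = -3.182775
t=6: π = [0.1661, 0.1137, 0.2763, 0.1692, 0.0974, 0.1772], E[r] = -0.6296, γ^t·E[r] = -0.334570, running G = -3.517345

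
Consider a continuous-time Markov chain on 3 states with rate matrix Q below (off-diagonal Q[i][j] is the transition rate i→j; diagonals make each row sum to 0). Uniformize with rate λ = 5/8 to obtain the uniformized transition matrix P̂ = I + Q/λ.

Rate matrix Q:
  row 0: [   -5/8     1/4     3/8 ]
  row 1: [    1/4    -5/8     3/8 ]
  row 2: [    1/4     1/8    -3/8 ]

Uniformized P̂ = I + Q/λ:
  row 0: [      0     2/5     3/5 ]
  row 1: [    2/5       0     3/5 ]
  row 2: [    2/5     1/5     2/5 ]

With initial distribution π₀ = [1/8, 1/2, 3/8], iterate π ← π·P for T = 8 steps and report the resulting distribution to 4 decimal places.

π = [0.2856, 0.2144, 0.5000]

t=0: π = [0.1250, 0.5000, 0.3750]
t=1: π = [0.3500, 0.1250, 0.5250]
t=2: π = [0.2600, 0.2450, 0.4950]
t=3: π = [0.2960, 0.2030, 0.5010]
t=4: π = [0.2816, 0.2186, 0.4998]
t=5: π = [0.2874, 0.2126, 0.5000]
t=6: π = [0.2851, 0.2150, 0.5000]
t=7: π = [0.2860, 0.2140, 0.5000]
t=8: π = [0.2856, 0.2144, 0.5000]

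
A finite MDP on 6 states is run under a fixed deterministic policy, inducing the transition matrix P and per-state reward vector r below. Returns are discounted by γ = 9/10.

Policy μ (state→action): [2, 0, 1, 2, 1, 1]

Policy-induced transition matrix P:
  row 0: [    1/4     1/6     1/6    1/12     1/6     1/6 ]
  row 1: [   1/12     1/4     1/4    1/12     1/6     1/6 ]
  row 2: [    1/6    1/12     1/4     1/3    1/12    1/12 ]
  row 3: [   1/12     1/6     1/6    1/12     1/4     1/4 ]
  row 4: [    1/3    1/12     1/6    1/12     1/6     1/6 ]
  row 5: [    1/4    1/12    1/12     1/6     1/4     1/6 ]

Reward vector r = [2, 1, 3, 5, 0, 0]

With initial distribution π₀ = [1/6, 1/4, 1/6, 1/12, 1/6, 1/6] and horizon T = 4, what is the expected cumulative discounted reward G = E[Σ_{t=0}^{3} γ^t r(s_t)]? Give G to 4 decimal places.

G = 5.8748

t=0: π = [0.1667, 0.2500, 0.1667, 0.0833, 0.1667, 0.1667], E[r] = 1.5000, γ^t·E[r] = 1.500000, running G = 1.500000
t=1: π = [0.1944, 0.1458, 0.1875, 0.1389, 0.1736, 0.1597], E[r] = 1.7917, γ^t·E[r] = 1.612500, running G = 3.112500
t=2: π = [0.2014, 0.1354, 0.1811, 0.1435, 0.1759, 0.1626], E[r] = 1.7992, γ^t·E[r] = 1.457344, running G = 4.569844
t=3: π = [0.2031, 0.1346, 0.1795, 0.1422, 0.1771, 0.1635], E[r] = 1.7901, γ^t·E[r] = 1.305000, running G = 5.874844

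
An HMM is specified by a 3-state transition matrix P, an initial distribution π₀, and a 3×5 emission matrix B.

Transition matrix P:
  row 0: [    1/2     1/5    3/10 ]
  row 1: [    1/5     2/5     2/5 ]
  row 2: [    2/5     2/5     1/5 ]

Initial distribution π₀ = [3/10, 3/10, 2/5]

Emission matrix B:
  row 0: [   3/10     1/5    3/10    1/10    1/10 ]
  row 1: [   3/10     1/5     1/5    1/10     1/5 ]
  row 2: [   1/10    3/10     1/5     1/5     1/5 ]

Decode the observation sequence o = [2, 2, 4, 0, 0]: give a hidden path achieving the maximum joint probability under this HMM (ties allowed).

t=0: δ = [9.000e-02, 6.000e-02, 8.000e-02]  (obs o_0=2)
t=1: δ = [1.350e-02, 6.400e-03, 5.400e-03]  ψ = [0, 2, 0]  (obs o_1=2)
t=2: δ = [6.750e-04, 5.400e-04, 8.100e-04]  ψ = [0, 0, 0]  (obs o_2=4)
t=3: δ = [1.012e-04, 9.720e-05, 2.160e-05]  ψ = [0, 2, 1]  (obs o_3=0)
t=4: δ = [1.519e-05, 1.166e-05, 3.888e-06]  ψ = [0, 1, 1]  (obs o_4=0)
backtrack: best end state = 0; path = [0, 0, 0, 0, 0]

path = [0, 0, 0, 0, 0]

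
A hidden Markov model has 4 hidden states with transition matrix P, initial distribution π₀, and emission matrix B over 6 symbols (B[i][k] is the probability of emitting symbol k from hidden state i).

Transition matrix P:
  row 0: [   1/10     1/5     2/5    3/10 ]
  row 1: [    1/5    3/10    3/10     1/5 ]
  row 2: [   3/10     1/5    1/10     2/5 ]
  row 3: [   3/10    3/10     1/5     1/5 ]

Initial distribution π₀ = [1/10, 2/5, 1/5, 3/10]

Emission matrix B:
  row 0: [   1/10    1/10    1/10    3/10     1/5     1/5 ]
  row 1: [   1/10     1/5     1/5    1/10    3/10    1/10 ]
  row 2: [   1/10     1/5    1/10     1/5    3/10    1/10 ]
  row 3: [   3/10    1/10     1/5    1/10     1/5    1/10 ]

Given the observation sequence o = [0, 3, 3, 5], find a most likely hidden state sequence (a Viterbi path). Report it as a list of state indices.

t=0: δ = [1.000e-02, 4.000e-02, 2.000e-02, 9.000e-02]  (obs o_0=0)
t=1: δ = [8.100e-03, 2.700e-03, 3.600e-03, 1.800e-03]  ψ = [3, 3, 3, 3]  (obs o_1=3)
t=2: δ = [3.240e-04, 1.620e-04, 6.480e-04, 2.430e-04]  ψ = [2, 0, 0, 0]  (obs o_2=3)
t=3: δ = [3.888e-05, 1.296e-05, 1.296e-05, 2.592e-05]  ψ = [2, 2, 0, 2]  (obs o_3=5)
backtrack: best end state = 0; path = [3, 0, 2, 0]

path = [3, 0, 2, 0]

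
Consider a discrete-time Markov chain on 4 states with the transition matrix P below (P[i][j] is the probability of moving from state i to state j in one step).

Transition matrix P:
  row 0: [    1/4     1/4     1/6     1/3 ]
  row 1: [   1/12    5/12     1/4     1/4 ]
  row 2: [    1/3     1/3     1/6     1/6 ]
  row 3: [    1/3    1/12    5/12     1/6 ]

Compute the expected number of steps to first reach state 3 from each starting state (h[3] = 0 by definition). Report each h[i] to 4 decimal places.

First-step conditioning: h[3] = 0; for i ≠ 3, h[i] = 1 + Σ_k P[i][k]·h[k].
  h[0] = 1 + 1/4·h[0] + 1/4·h[1] + 1/6·h[2]
  h[1] = 1 + 1/12·h[0] + 5/12·h[1] + 1/4·h[2]
  h[2] = 1 + 1/3·h[0] + 1/3·h[1] + 1/6·h[2]
Solving the 3×3 linear system over states ≠ 3 gives exactly h = [51/14, 57/14, 30/7, 0] (h[3] = 0 is the target).

h = [3.6429, 4.0714, 4.2857, 0.0000]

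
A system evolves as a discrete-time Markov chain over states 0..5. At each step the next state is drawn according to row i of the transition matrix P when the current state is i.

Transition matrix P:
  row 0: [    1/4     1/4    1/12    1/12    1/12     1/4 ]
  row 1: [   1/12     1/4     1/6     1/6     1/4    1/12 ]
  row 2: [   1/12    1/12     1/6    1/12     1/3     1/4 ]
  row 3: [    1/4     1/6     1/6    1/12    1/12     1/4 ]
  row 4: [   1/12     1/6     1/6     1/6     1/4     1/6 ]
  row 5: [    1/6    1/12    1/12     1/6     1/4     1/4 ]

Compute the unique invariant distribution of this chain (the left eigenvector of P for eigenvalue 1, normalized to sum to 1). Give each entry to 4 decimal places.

Balance equations π_j = Σ_i π_i·P[i][j]:
  π_0 = 1/4·π_0 + 1/12·π_1 + 1/12·π_2 + 1/4·π_3 + 1/12·π_4 + 1/6·π_5
  π_1 = 1/4·π_0 + 1/4·π_1 + 1/12·π_2 + 1/6·π_3 + 1/6·π_4 + 1/12·π_5
  π_2 = 1/12·π_0 + 1/6·π_1 + 1/6·π_2 + 1/6·π_3 + 1/6·π_4 + 1/12·π_5
  π_3 = 1/12·π_0 + 1/6·π_1 + 1/12·π_2 + 1/12·π_3 + 1/6·π_4 + 1/6·π_5
  π_4 = 1/12·π_0 + 1/4·π_1 + 1/3·π_2 + 1/12·π_3 + 1/4·π_4 + 1/4·π_5
  normalize: π_0 + π_1 + π_2 + π_3 + π_4 + π_5 = 1
Solving the linear system gives exactly π = [27907/190011, 31175/190011, 26101/190011, 25078/190011, 40847/190011, 38903/190011].

π = [0.1469, 0.1641, 0.1374, 0.1320, 0.2150, 0.2047]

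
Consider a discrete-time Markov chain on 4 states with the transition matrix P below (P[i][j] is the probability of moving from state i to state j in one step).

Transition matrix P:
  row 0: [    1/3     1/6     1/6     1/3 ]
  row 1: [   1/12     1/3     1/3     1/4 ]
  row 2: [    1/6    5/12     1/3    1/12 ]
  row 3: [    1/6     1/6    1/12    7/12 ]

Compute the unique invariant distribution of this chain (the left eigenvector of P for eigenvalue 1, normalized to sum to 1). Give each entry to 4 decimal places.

Balance equations π_j = Σ_i π_i·P[i][j]:
  π_0 = 1/3·π_0 + 1/12·π_1 + 1/6·π_2 + 1/6·π_3
  π_1 = 1/6·π_0 + 1/3·π_1 + 5/12·π_2 + 1/6·π_3
  π_2 = 1/6·π_0 + 1/3·π_1 + 1/3·π_2 + 1/12·π_3
  normalize: π_0 + π_1 + π_2 + π_3 = 1
Solving the linear system gives exactly π = [47/271, 72/271, 178/813, 278/813].

π = [0.1734, 0.2657, 0.2189, 0.3419]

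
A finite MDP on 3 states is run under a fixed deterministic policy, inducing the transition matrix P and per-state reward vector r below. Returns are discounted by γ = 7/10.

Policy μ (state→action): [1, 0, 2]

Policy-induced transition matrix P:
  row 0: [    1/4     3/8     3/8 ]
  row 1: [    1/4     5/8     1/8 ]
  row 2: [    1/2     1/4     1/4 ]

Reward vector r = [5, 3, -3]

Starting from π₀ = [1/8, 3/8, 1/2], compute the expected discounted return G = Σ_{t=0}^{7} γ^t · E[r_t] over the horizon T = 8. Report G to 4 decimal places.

t=0: π = [0.1250, 0.3750, 0.5000], E[r] = 0.2500, γ^t·E[r] = 0.250000, running G = 0.250000
t=1: π = [0.3750, 0.4063, 0.2188], E[r] = 2.4375, γ^t·E[r] = 1.706250, running G = 1.956250
t=2: π = [0.3047, 0.4492, 0.2461], E[r] = 2.1328, γ^t·E[r] = 1.045078, running G = 3.001328
t=3: π = [0.3115, 0.4565, 0.2319], E[r] = 2.2314, γ^t·E[r] = 0.765386, running G = 3.766714
t=4: π = [0.3080, 0.4601, 0.2319], E[r] = 2.2247, γ^t·E[r] = 0.534158, running G = 4.300872
t=5: π = [0.3080, 0.4611, 0.2310], E[r] = 2.2301, γ^t·E[r] = 0.374806, running G = 4.675678
t=6: π = [0.3077, 0.4614, 0.2309], E[r] = 2.2303, γ^t·E[r] = 0.262393, running G = 4.938070
t=7: π = [0.3077, 0.4615, 0.2308], E[r] = 2.2307, γ^t·E[r] = 0.183705, running G = 5.121775

G = 5.1218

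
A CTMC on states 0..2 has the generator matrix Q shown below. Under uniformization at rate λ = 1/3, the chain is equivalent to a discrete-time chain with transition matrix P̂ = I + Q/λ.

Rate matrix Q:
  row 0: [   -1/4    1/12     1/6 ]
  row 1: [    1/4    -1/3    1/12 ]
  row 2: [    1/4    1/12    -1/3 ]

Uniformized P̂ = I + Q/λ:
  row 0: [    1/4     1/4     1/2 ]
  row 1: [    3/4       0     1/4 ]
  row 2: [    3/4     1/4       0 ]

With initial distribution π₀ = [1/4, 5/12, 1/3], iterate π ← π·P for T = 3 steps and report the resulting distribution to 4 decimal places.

t=0: π = [0.2500, 0.4167, 0.3333]
t=1: π = [0.6250, 0.1458, 0.2292]
t=2: π = [0.4375, 0.2135, 0.3490]
t=3: π = [0.5313, 0.1966, 0.2721]

π = [0.5313, 0.1966, 0.2721]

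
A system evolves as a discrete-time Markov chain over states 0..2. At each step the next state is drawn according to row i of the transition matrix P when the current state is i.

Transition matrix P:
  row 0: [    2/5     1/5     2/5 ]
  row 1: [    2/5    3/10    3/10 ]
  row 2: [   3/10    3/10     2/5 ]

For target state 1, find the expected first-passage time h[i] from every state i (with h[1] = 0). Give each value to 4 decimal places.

h = [4.1667, 0.0000, 3.7500]

First-step conditioning: h[1] = 0; for i ≠ 1, h[i] = 1 + Σ_k P[i][k]·h[k].
  h[0] = 1 + 2/5·h[0] + 2/5·h[2]
  h[2] = 1 + 3/10·h[0] + 2/5·h[2]
Solving the 2×2 linear system over states ≠ 1 gives exactly h = [25/6, 0, 15/4] (h[1] = 0 is the target).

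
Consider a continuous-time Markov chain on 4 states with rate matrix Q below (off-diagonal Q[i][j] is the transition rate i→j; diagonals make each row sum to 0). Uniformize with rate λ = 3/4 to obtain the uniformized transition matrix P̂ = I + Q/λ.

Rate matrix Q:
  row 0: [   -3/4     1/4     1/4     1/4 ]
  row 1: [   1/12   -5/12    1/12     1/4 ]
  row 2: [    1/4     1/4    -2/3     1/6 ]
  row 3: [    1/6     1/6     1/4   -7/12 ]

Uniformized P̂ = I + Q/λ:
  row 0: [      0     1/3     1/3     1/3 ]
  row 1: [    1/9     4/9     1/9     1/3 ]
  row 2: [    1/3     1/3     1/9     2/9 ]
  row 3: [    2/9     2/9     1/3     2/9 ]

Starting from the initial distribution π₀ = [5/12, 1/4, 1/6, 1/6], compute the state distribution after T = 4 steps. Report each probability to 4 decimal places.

t=0: π = [0.4167, 0.2500, 0.1667, 0.1667]
t=1: π = [0.1204, 0.3426, 0.2407, 0.2963]
t=2: π = [0.1842, 0.3385, 0.2037, 0.2737]
t=3: π = [0.1663, 0.3405, 0.2128, 0.2803]
t=4: π = [0.1711, 0.3400, 0.2104, 0.2785]

π = [0.1711, 0.3400, 0.2104, 0.2785]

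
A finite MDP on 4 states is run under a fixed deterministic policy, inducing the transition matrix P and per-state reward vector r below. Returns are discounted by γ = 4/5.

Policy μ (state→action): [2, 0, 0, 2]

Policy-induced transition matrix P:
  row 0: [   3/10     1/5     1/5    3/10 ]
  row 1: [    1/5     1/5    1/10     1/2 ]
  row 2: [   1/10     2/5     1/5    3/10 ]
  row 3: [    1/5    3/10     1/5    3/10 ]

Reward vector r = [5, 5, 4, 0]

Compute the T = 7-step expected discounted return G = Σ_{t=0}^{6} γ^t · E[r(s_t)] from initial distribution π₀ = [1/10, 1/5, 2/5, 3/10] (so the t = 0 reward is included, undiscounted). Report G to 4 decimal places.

G = 12.1499

t=0: π = [0.1000, 0.2000, 0.4000, 0.3000], E[r] = 3.1000, γ^t·E[r] = 3.100000, running G = 3.100000
t=1: π = [0.1700, 0.3100, 0.1800, 0.3400], E[r] = 3.1200, γ^t·E[r] = 2.496000, running G = 5.596000
t=2: π = [0.1990, 0.2700, 0.1690, 0.3620], E[r] = 3.0210, γ^t·E[r] = 1.933440, running G = 7.529440
t=3: π = [0.2030, 0.2700, 0.1730, 0.3540], E[r] = 3.0570, γ^t·E[r] = 1.565184, running G = 9.094624
t=4: π = [0.2030, 0.2700, 0.1730, 0.3540], E[r] = 3.0570, γ^t·E[r] = 1.252147, running G = 10.346771
t=5: π = [0.2030, 0.2700, 0.1730, 0.3540], E[r] = 3.0570, γ^t·E[r] = 1.001718, running G = 11.348489
t=6: π = [0.2030, 0.2700, 0.1730, 0.3540], E[r] = 3.0570, γ^t·E[r] = 0.801374, running G = 12.149863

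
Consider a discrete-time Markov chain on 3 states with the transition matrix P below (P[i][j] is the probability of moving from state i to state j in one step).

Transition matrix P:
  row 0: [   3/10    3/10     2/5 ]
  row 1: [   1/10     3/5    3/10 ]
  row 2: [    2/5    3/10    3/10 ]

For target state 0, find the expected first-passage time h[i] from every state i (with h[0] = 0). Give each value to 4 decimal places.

First-step conditioning: h[0] = 0; for i ≠ 0, h[i] = 1 + Σ_k P[i][k]·h[k].
  h[1] = 1 + 3/5·h[1] + 3/10·h[2]
  h[2] = 1 + 3/10·h[1] + 3/10·h[2]
Solving the 2×2 linear system over states ≠ 0 gives exactly h = [0, 100/19, 70/19] (h[0] = 0 is the target).

h = [0.0000, 5.2632, 3.6842]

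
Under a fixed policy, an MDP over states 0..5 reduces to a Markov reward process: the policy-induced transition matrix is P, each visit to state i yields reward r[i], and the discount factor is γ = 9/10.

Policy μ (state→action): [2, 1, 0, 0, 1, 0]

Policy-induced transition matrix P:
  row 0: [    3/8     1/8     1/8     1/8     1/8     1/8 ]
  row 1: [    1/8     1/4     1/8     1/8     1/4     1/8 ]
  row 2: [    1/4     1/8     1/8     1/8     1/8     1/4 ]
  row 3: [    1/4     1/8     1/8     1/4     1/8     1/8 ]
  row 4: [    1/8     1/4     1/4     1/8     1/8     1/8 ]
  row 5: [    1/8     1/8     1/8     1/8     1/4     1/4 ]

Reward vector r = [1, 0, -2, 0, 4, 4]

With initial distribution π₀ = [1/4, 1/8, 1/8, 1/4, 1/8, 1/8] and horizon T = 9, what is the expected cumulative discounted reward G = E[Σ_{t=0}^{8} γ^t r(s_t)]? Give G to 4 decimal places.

t=0: π = [0.2500, 0.1250, 0.1250, 0.2500, 0.1250, 0.1250], E[r] = 1.0000, γ^t·E[r] = 1.000000, running G = 1.000000
t=1: π = [0.2344, 0.1563, 0.1406, 0.1563, 0.1563, 0.1563], E[r] = 1.2031, γ^t·E[r] = 1.082813, running G = 2.082813
t=2: π = [0.2207, 0.1641, 0.1445, 0.1445, 0.1641, 0.1621], E[r] = 1.2363, γ^t·E[r] = 1.001426, running G = 3.084238
t=3: π = [0.2163, 0.1660, 0.1455, 0.1431, 0.1658, 0.1633], E[r] = 1.2417, γ^t·E[r] = 0.905199, running G = 3.989437
t=4: π = [0.2151, 0.1665, 0.1457, 0.1429, 0.1662, 0.1636], E[r] = 1.2428, γ^t·E[r] = 0.815400, running G = 4.804837
t=5: π = [0.2149, 0.1666, 0.1458, 0.1429, 0.1663, 0.1637], E[r] = 1.2430, γ^t·E[r] = 0.733993, running G = 5.538829
t=6: π = [0.2148, 0.1666, 0.1458, 0.1429, 0.1663, 0.1637], E[r] = 1.2431, γ^t·E[r] = 0.660619, running G = 6.199448
t=7: π = [0.2148, 0.1666, 0.1458, 0.1429, 0.1663, 0.1637], E[r] = 1.2431, γ^t·E[r] = 0.594562, running G = 6.794010
t=8: π = [0.2148, 0.1666, 0.1458, 0.1429, 0.1663, 0.1637], E[r] = 1.2431, γ^t·E[r] = 0.535107, running G = 7.329117

G = 7.3291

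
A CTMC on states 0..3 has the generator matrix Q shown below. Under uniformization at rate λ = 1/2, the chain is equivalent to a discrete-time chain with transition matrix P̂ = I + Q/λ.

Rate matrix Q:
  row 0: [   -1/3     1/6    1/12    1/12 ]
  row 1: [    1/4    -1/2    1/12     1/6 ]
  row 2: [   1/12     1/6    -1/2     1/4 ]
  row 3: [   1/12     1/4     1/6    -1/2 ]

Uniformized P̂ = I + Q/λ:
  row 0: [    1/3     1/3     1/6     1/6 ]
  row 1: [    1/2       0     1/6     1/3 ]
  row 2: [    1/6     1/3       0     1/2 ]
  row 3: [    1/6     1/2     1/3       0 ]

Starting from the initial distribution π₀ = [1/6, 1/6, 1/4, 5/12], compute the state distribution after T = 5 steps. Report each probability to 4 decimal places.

t=0: π = [0.1667, 0.1667, 0.2500, 0.4167]
t=1: π = [0.2500, 0.3472, 0.1944, 0.2083]
t=2: π = [0.3241, 0.2523, 0.1690, 0.2546]
t=3: π = [0.3048, 0.2917, 0.1809, 0.2226]
t=4: π = [0.3147, 0.2732, 0.1736, 0.2385]
t=5: π = [0.3102, 0.2820, 0.1775, 0.2303]

π = [0.3102, 0.2820, 0.1775, 0.2303]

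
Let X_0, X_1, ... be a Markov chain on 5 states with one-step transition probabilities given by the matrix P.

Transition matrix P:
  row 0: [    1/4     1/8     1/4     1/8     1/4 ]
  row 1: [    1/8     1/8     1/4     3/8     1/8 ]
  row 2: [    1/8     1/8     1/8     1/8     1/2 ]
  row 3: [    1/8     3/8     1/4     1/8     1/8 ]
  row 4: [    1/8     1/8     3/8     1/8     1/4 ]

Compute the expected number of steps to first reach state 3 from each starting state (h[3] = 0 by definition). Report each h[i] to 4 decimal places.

First-step conditioning: h[3] = 0; for i ≠ 3, h[i] = 1 + Σ_k P[i][k]·h[k].
  h[0] = 1 + 1/4·h[0] + 1/8·h[1] + 1/4·h[2] + 1/4·h[4]
  h[1] = 1 + 1/8·h[0] + 1/8·h[1] + 1/4·h[2] + 1/8·h[4]
  h[2] = 1 + 1/8·h[0] + 1/8·h[1] + 1/8·h[2] + 1/2·h[4]
  h[4] = 1 + 1/8·h[0] + 1/8·h[1] + 3/8·h[2] + 1/4·h[4]
Solving the 4×4 linear system over states ≠ 3 gives exactly h = [32/5, 24/5, 32/5, 0, 32/5] (h[3] = 0 is the target).

h = [6.4000, 4.8000, 6.4000, 0.0000, 6.4000]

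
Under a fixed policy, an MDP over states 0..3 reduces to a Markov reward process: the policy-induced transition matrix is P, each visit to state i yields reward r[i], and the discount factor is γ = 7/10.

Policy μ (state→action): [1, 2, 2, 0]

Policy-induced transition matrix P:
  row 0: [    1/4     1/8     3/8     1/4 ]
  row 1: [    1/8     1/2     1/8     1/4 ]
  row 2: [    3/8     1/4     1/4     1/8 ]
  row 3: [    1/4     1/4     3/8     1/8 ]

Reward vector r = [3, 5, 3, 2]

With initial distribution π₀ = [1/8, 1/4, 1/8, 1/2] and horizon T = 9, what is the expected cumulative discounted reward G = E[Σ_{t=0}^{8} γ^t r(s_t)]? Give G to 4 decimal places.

t=0: π = [0.1250, 0.2500, 0.1250, 0.5000], E[r] = 3.0000, γ^t·E[r] = 3.000000, running G = 3.000000
t=1: π = [0.2344, 0.2969, 0.2969, 0.1719], E[r] = 3.4219, γ^t·E[r] = 2.395313, running G = 5.395313
t=2: π = [0.2500, 0.2949, 0.2637, 0.1914], E[r] = 3.3984, γ^t·E[r] = 1.665234, running G = 7.060547
t=3: π = [0.2461, 0.2925, 0.2683, 0.1931], E[r] = 3.3918, γ^t·E[r] = 1.163403, running G = 8.223950
t=4: π = [0.2470, 0.2924, 0.2683, 0.1923], E[r] = 3.3924, γ^t·E[r] = 0.814514, running G = 9.038464
t=5: π = [0.2470, 0.2922, 0.2684, 0.1924], E[r] = 3.3920, γ^t·E[r] = 0.570096, running G = 9.608560
t=6: π = [0.2470, 0.2922, 0.2684, 0.1924], E[r] = 3.3920, γ^t·E[r] = 0.399060, running G = 10.007621
t=7: π = [0.2470, 0.2922, 0.2684, 0.1924], E[r] = 3.3919, γ^t·E[r] = 0.279340, running G = 10.286961
t=8: π = [0.2470, 0.2922, 0.2684, 0.1924], E[r] = 3.3919, γ^t·E[r] = 0.195538, running G = 10.482499

G = 10.4825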